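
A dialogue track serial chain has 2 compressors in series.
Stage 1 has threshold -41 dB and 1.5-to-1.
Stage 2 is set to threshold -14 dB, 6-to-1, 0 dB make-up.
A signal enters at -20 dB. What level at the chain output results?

-27 dB

Stage 1: 21 dB above -41 dB, reduced 1.5:1 to 14 dB above → -27 dB.
Stage 2: below threshold (-27 ≤ -14); passes unchanged; output -27 dB.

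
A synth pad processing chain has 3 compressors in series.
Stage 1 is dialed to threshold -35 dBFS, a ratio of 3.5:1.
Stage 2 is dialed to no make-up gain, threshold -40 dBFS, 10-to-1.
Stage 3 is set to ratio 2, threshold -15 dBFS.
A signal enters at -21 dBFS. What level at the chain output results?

-39.1 dBFS

Stage 1: -21 dBFS is 14 dB over -35 dBFS; at 3.5:1 that becomes 4 dB over, giving -31 dBFS.
Stage 2: 9 dB above -40 dBFS, reduced 10:1 to 0.9 dB above → -39.1 dBFS.
Stage 3: -39.1 dBFS is at or below the -15 dBFS threshold — no compression; output -39.1 dBFS.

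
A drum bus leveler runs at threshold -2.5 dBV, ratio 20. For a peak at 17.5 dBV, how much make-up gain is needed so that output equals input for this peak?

The peak compresses to -2.5 + 20/20 = -1.5 dBV.
To reach 17.5 dBV requires 17.5 − (-1.5) = 19 dB of make-up.

19 dB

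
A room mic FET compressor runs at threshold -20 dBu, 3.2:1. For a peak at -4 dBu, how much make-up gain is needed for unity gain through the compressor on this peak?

11 dB

Overshoot 16 dB → 16/3.2 = 5 dB after compression, so the compressed level is -20 + 5 = -15 dBu.
Make-up = target − compressed = -4 − (-15) = 11 dB.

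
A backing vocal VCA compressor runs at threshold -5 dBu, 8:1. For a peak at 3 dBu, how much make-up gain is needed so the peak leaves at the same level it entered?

7 dB

Overshoot 8 dB → 8/8 = 1 dB after compression, so the compressed level is -5 + 1 = -4 dBu.
Make-up = target − compressed = 3 − (-4) = 7 dB.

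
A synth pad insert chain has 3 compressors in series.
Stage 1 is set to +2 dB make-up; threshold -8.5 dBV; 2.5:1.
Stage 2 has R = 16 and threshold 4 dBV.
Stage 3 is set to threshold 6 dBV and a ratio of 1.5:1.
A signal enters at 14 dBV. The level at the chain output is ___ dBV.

Stage 1: overshoot 22.5 dB → 22.5/2.5 = 9 dB → 0.5 dBV; +2 dB make-up → 2.5 dBV.
Stage 2: below threshold (2.5 ≤ 4); passes unchanged; output 2.5 dBV.
Stage 3: 2.5 dBV is at or below the 6 dBV threshold — no compression; output 2.5 dBV.

2.5 dBV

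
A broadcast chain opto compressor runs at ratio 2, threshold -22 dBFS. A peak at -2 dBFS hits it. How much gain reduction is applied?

Overshoot = -2 − (-22) = 20 dB.
After 2:1 compression the overshoot becomes 20/2 = 10 dB.
GR = overshoot in − overshoot out = 20 − 10 = 10 dB.

10 dB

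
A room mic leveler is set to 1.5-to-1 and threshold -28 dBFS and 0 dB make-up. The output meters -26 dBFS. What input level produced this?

-25 dBFS

The compressed level sits -26 − (-28) = 2 dB over threshold.
Undo the ratio: input overshoot = 2 × 1.5 = 3 dB, giving input = -25 dBFS.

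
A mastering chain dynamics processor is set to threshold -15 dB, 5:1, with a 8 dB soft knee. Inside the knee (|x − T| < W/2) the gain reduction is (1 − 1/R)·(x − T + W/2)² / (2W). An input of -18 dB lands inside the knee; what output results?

x − T + W/2 = -18 − (-15) + 4 = 1.
GR = (1 − 1/5) × 1² / 16 = 0.8 × 1 / 16 = 0.05 dB.
Output = -18 − 0.05 = -18.05 dB.

-18.05 dB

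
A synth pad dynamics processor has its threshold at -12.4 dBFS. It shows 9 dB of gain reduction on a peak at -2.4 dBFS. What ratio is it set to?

10:1

Input overshoot = -2.4 − (-12.4) = 10 dB.
Output overshoot = 10 − 9 = 1 dB.
Ratio = input overshoot / output overshoot = 10 / 1 = 10.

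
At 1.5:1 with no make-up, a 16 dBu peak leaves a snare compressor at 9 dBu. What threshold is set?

Let T be the threshold. Output overshoot = (input overshoot)/R, so 9 − T = (16 − T)/1.5.
1.5·(9 − T) = 16 − T → 0.5·T = 13.5 − 16 = -2.5.
T = -2.5/0.5 = -5 dBu.

-5 dBu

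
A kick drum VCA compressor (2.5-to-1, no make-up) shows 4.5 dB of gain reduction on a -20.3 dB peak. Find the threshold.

-27.8 dB

Input is 7.5 dB above T (since output overshoot × R = input overshoot: (-24.8 − T)·2.5 = -20.3 − T gives T = -27.8 dB).
Check: -27.8 + (-20.3 − (-27.8))/2.5 = -27.8 + 3 = -24.8 dB. ✓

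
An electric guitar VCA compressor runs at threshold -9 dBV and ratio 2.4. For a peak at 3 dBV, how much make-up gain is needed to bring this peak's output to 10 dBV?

14 dB

Overshoot 12 dB → 12/2.4 = 5 dB after compression, so the compressed level is -9 + 5 = -4 dBV.
Make-up = target − compressed = 10 − (-4) = 14 dB.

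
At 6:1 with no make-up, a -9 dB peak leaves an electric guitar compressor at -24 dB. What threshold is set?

-27 dB

Input is 18 dB above T (since output overshoot × R = input overshoot: (-24 − T)·6 = -9 − T gives T = -27 dB).
Check: -27 + (-9 − (-27))/6 = -27 + 3 = -24 dB. ✓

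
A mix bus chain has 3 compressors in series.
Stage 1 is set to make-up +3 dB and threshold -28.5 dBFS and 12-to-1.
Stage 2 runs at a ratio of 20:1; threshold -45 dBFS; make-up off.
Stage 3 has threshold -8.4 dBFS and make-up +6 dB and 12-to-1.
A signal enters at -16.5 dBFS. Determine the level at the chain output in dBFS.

-37.975 dBFS

Stage 1: -16.5 dBFS is 12 dB over -28.5 dBFS; at 12:1 that becomes 1 dB over, giving -27.5 dBFS; +3 dB make-up → -24.5 dBFS.
Stage 2: 20.5 dB above -45 dBFS, reduced 20:1 to 1.025 dB above → -43.975 dBFS.
Stage 3: below threshold (-43.975 ≤ -8.4); passes unchanged; make-up brings it to -37.975 dBFS.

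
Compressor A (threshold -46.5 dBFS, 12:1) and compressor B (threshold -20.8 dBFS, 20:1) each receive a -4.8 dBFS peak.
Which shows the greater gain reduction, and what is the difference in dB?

A: overshoot 41.7 dB → output overshoot 3.475 dB → GR 38.225 dB.
B: overshoot 16 dB → output overshoot 0.8 dB → GR 15.2 dB.
Difference: 23.025 dB in favour of A.

A, by 23.025 dB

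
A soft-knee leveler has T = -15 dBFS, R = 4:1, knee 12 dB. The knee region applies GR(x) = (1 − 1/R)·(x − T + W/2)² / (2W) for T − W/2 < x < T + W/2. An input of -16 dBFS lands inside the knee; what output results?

x − T + W/2 = -16 − (-15) + 6 = 5.
GR = (1 − 1/4) × 5² / 24 = 0.75 × 25 / 24 = 0.78125 dB.
Output = -16 − 0.78125 = -16.78125 dBFS.

-16.78125 dBFS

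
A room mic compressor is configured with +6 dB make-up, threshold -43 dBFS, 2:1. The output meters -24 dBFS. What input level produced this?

-17 dBFS

Remove make-up: -24 − 6 = -30 dBFS.
Post-compression overshoot = -30 − (-43) = 13 dB.
Input overshoot = R × output overshoot = 26 dB → input = -43 + 26 = -17 dBFS.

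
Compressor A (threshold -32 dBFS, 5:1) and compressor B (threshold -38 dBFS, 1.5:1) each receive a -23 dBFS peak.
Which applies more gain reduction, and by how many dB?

A, by 2.2 dB

A: overshoot 9 dB → output overshoot 1.8 dB → GR 7.2 dB.
B: overshoot 15 dB → output overshoot 10 dB → GR 5 dB.
A reduces 2.2 dB more.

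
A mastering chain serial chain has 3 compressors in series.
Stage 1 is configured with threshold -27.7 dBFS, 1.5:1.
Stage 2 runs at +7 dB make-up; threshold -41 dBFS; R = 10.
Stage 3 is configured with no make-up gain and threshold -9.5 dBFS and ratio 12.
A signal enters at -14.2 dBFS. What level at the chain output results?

Stage 1: -14.2 dBFS is 13.5 dB over -27.7 dBFS; at 1.5:1 that becomes 9 dB over, giving -18.7 dBFS.
Stage 2: overshoot 22.3 dB → 22.3/10 = 2.23 dB → -38.77 dBFS; +7 dB make-up → -31.77 dBFS.
Stage 3: -31.77 dBFS is at or below the -9.5 dBFS threshold — no compression; output -31.77 dBFS.

-31.77 dBFS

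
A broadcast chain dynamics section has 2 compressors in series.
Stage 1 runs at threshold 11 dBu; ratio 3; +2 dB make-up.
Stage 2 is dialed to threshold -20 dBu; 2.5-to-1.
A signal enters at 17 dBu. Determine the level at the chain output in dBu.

Stage 1: 6 dB above 11 dBu, reduced 3:1 to 2 dB above → 13 dBu; +2 dB make-up → 15 dBu.
Stage 2: overshoot 35 dB → 35/2.5 = 14 dB → -6 dBu.

-6 dBu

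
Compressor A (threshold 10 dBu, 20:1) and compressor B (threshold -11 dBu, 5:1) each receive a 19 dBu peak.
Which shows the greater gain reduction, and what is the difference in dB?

B, by 15.45 dB

A: GR = 9 − 9/20 = 8.55 dB.
B: GR = 30 − 30/5 = 24 dB.
Difference: 15.45 dB in favour of B.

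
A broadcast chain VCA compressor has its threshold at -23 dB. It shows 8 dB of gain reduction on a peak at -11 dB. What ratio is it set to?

Input overshoot = -11 − (-23) = 12 dB.
Output overshoot = 12 − 8 = 4 dB.
Ratio = input overshoot / output overshoot = 12 / 4 = 3.

3:1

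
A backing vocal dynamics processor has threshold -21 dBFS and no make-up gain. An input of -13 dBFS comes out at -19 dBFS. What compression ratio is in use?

Input overshoot = -13 − (-21) = 8 dB; output overshoot = -19 − (-21) = 2 dB.
Ratio = 8 / 2 = 4.

4:1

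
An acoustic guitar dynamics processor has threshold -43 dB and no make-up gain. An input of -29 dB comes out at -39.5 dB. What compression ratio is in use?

4:1

Input overshoot = -29 − (-43) = 14 dB; output overshoot = -39.5 − (-43) = 3.5 dB.
Ratio = 14 / 3.5 = 4.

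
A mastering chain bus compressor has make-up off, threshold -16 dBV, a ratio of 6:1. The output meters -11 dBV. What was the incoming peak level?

The compressed level sits -11 − (-16) = 5 dB over threshold.
Input overshoot = R × output overshoot = 30 dB → input = -16 + 30 = 14 dBV.

14 dBV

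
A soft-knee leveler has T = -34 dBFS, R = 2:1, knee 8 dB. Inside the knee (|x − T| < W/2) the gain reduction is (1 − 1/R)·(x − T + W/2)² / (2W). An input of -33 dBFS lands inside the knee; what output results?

x − T + W/2 = -33 − (-34) + 4 = 5.
GR = (1 − 1/2) × 5² / 16 = 0.5 × 25 / 16 = 0.78125 dB.
Output = -33 − 0.78125 = -33.78125 dBFS.

-33.78125 dBFS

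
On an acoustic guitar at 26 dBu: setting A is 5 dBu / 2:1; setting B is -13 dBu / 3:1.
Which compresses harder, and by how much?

B, by 15.5 dB

A: GR = 21 − 21/2 = 10.5 dB.
B: GR = 39 − 39/3 = 26 dB.
B applies 15.5 dB more gain reduction.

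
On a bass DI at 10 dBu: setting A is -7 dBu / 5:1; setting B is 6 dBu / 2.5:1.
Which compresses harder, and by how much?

A, by 11.2 dB

A: GR = 17 − 17/5 = 13.6 dB.
B: GR = 4 − 4/2.5 = 2.4 dB.
A reduces 11.2 dB more.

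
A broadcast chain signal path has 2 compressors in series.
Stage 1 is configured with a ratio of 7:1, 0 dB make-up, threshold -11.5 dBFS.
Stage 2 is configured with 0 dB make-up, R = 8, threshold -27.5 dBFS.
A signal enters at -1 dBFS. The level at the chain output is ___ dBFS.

Stage 1: -1 dBFS is 10.5 dB over -11.5 dBFS; at 7:1 that becomes 1.5 dB over, giving -10 dBFS.
Stage 2: 17.5 dB above -27.5 dBFS, reduced 8:1 to 2.1875 dB above → -25.3125 dBFS.

-25.3125 dBFS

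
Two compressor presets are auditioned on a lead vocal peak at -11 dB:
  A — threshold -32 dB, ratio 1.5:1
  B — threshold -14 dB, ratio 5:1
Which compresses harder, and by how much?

A, by 4.6 dB

A: GR = 21 − 21/1.5 = 7 dB.
B: GR = 3 − 3/5 = 2.4 dB.
A applies 4.6 dB more gain reduction.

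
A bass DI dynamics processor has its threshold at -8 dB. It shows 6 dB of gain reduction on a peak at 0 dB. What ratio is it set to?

4:1

Input overshoot = 0 − (-8) = 8 dB.
Output overshoot = 8 − 6 = 2 dB.
Ratio = input overshoot / output overshoot = 8 / 2 = 4.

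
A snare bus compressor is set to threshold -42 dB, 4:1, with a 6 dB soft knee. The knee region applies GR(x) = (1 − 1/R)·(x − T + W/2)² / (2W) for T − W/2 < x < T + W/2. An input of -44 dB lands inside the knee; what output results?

x − T + W/2 = -44 − (-42) + 3 = 1.
GR = (1 − 1/4) × 1² / 12 = 0.75 × 1 / 12 = 0.0625 dB.
Output = -44 − 0.0625 = -44.0625 dB.

-44.0625 dB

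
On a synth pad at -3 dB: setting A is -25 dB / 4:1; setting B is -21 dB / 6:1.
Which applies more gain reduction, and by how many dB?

A: GR = 22 − 22/4 = 16.5 dB.
B: GR = 18 − 18/6 = 15 dB.
A reduces 1.5 dB more.

A, by 1.5 dB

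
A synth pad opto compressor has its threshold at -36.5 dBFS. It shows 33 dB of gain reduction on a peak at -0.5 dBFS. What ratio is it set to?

12:1

Input overshoot = -0.5 − (-36.5) = 36 dB.
Output overshoot = 36 − 33 = 3 dB.
Ratio = input overshoot / output overshoot = 36 / 3 = 12.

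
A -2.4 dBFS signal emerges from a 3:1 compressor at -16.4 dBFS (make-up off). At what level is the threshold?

Gain reduction = -2.4 − (-16.4) = 14 dB; output overshoot = GR / (R − 1) = 14 / 2 = 7 dB.
Threshold = output − output overshoot = -16.4 − 7 = -23.4 dBFS.

-23.4 dBFS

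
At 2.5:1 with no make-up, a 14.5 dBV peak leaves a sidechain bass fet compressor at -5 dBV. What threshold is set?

-18 dBV

Gain reduction = 14.5 − (-5) = 19.5 dB; output overshoot = GR / (R − 1) = 19.5 / 1.5 = 13 dB.
Threshold = output − output overshoot = -5 − 13 = -18 dBV.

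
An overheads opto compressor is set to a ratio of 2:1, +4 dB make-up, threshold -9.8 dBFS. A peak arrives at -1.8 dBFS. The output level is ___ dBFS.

-1.8 dBFS sits 8 dB over threshold.
At 2:1 the overshoot is divided by 2, leaving 4 dB above threshold.
That puts the output at -5.8 dBFS; make-up adds 4 dB, giving -1.8 dBFS.

-1.8 dBFS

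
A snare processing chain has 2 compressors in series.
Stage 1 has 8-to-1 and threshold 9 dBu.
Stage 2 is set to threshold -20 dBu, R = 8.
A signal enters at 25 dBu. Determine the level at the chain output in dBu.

Stage 1: overshoot 16 dB → 16/8 = 2 dB → 11 dBu.
Stage 2: overshoot 31 dB → 31/8 = 3.875 dB → -16.125 dBu.

-16.125 dBu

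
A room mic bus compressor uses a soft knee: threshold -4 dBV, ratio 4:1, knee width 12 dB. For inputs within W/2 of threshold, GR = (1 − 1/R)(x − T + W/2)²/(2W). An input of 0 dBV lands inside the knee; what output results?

-3.125 dBV

x − T + W/2 = 0 − (-4) + 6 = 10.
GR = (1 − 1/4) × 10² / 24 = 0.75 × 100 / 24 = 3.125 dB.
Output = 0 − 3.125 = -3.125 dBV.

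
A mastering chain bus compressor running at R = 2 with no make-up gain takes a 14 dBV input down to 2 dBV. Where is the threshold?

Gain reduction = 14 − 2 = 12 dB; output overshoot = GR / (R − 1) = 12 / 1 = 12 dB.
Threshold = output − output overshoot = 2 − 12 = -10 dBV.

-10 dBV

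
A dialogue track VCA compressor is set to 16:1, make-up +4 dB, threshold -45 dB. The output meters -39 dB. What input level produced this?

Before make-up, the level was -39 − 4 = -43 dB.
Post-compression overshoot = -43 − (-45) = 2 dB.
Before 16:1 compression the overshoot was 2 × 16 = 32 dB, so input = -45 + 32 = -13 dB.

-13 dB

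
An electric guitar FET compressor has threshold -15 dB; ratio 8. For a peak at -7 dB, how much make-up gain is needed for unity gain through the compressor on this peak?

The peak compresses to -15 + 8/8 = -14 dB.
To reach -7 dB requires -7 − (-14) = 7 dB of make-up.

7 dB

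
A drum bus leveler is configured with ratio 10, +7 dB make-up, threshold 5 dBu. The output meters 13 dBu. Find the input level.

15 dBu

Remove make-up: 13 − 7 = 6 dBu.
Post-compression overshoot = 6 − 5 = 1 dB.
Input overshoot = R × output overshoot = 10 dB → input = 5 + 10 = 15 dBu.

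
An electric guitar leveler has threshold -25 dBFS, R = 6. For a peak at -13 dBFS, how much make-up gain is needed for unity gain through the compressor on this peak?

Without make-up, output = threshold + overshoot/6 = -25 + 2 = -23 dBFS.
Gap to target: 10 dB.

10 dB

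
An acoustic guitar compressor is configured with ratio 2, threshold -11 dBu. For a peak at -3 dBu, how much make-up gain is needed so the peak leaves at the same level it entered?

Without make-up, output = threshold + overshoot/2 = -11 + 4 = -7 dBu.
Gap to target: 4 dB.

4 dB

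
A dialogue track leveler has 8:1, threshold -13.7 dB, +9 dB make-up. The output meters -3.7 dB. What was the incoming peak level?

Before make-up, the level was -3.7 − 9 = -12.7 dB.
That's 1 dB above the -13.7 dB threshold.
Before 8:1 compression the overshoot was 1 × 8 = 8 dB, so input = -13.7 + 8 = -5.7 dB.

-5.7 dB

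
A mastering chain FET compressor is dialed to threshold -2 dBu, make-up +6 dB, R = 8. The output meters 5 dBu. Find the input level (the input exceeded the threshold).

Remove make-up: 5 − 6 = -1 dBu.
Post-compression overshoot = -1 − (-2) = 1 dB.
Input overshoot = R × output overshoot = 8 dB → input = -2 + 8 = 6 dBu.

6 dBu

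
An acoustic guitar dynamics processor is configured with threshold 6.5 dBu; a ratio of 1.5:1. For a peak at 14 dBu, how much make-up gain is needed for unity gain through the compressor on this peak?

2.5 dB

The peak compresses to 6.5 + 7.5/1.5 = 11.5 dBu.
To reach 14 dBu requires 14 − 11.5 = 2.5 dB of make-up.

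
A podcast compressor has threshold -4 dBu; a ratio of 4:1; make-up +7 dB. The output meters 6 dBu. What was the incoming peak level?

8 dBu

Remove make-up: 6 − 7 = -1 dBu.
Post-compression overshoot = -1 − (-4) = 3 dB.
Undo the ratio: input overshoot = 3 × 4 = 12 dB, giving input = 8 dBu.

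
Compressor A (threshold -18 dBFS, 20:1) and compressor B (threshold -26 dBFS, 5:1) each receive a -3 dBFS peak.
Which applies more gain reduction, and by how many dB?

B, by 4.15 dB

A: 15 dB over, compressed to 0.75 dB over, so 14.25 dB of GR.
B: 23 dB over, compressed to 4.6 dB over, so 18.4 dB of GR.
Difference: 4.15 dB in favour of B.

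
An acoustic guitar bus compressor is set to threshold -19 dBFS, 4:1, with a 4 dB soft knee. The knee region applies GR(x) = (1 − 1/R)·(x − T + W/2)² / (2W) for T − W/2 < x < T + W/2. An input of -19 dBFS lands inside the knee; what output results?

-19.375 dBFS

x − T + W/2 = -19 − (-19) + 2 = 2.
GR = (1 − 1/4) × 2² / 8 = 0.75 × 4 / 8 = 0.375 dB.
Output = -19 − 0.375 = -19.375 dBFS.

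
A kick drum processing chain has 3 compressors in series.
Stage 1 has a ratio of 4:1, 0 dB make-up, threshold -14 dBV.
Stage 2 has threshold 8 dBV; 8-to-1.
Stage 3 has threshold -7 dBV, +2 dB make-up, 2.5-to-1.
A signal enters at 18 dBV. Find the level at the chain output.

-4.6 dBV

Stage 1: overshoot 32 dB → 32/4 = 8 dB → -6 dBV.
Stage 2: -6 dBV ≤ 8 dBV, so stage 2 doesn't engage; output -6 dBV.
Stage 3: -6 dBV is 1 dB over -7 dBV; at 2.5:1 that becomes 0.4 dB over, giving -6.6 dBV; +2 dB make-up → -4.6 dBV.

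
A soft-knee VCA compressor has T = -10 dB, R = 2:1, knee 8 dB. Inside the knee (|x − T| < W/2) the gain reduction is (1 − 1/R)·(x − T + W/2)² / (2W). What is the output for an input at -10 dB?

x − T + W/2 = -10 − (-10) + 4 = 4.
GR = (1 − 1/2) × 4² / 16 = 0.5 × 16 / 16 = 0.5 dB.
Output = -10 − 0.5 = -10.5 dB.

-10.5 dB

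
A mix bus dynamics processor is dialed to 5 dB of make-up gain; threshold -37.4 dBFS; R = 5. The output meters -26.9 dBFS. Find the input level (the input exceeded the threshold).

Before make-up, the level was -26.9 − 5 = -31.9 dBFS.
The compressed level sits -31.9 − (-37.4) = 5.5 dB over threshold.
Input overshoot = R × output overshoot = 27.5 dB → input = -37.4 + 27.5 = -9.9 dBFS.

-9.9 dBFS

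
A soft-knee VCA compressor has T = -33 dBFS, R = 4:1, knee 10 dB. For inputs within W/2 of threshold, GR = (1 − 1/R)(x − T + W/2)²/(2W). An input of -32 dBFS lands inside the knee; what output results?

-33.35 dBFS

x − T + W/2 = -32 − (-33) + 5 = 6.
GR = (1 − 1/4) × 6² / 20 = 0.75 × 36 / 20 = 1.35 dB.
Output = -32 − 1.35 = -33.35 dBFS.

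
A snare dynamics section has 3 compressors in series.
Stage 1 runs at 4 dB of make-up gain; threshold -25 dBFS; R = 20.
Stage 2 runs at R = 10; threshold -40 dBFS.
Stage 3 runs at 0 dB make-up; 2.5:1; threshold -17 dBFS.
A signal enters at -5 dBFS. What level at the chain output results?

Stage 1: overshoot 20 dB → 20/20 = 1 dB → -24 dBFS; +4 dB make-up → -20 dBFS.
Stage 2: -20 dBFS is 20 dB over -40 dBFS; at 10:1 that becomes 2 dB over, giving -38 dBFS.
Stage 3: -38 dBFS is at or below the -17 dBFS threshold — no compression; output -38 dBFS.

-38 dBFS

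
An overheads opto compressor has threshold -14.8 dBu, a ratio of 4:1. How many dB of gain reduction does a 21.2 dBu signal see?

27 dB

The signal is 36 dB above threshold.
After 4:1 compression the overshoot becomes 36/4 = 9 dB.
GR = overshoot in − overshoot out = 36 − 9 = 27 dB.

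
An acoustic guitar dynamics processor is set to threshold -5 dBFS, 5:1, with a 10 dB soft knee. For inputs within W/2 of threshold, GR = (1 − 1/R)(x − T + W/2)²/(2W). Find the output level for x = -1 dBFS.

-4.24 dBFS

x − T + W/2 = -1 − (-5) + 5 = 9.
GR = (1 − 1/5) × 9² / 20 = 0.8 × 81 / 20 = 3.24 dB.
Output = -1 − 3.24 = -4.24 dBFS.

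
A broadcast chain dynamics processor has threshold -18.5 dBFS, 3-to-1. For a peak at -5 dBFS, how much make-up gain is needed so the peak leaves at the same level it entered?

Without make-up, output = threshold + overshoot/3 = -18.5 + 4.5 = -14 dBFS.
Gap to target: 9 dB.

9 dB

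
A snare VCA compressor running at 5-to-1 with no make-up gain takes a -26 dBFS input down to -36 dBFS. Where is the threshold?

-38.5 dBFS

Input is 12.5 dB above T (since output overshoot × R = input overshoot: (-36 − T)·5 = -26 − T gives T = -38.5 dBFS).
Check: -38.5 + (-26 − (-38.5))/5 = -38.5 + 2.5 = -36 dBFS. ✓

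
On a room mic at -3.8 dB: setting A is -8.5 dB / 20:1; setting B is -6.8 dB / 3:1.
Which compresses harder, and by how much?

A: 4.7 dB over, compressed to 0.235 dB over, so 4.465 dB of GR.
B: 3 dB over, compressed to 1 dB over, so 2 dB of GR.
A applies 2.465 dB more gain reduction.

A, by 2.465 dB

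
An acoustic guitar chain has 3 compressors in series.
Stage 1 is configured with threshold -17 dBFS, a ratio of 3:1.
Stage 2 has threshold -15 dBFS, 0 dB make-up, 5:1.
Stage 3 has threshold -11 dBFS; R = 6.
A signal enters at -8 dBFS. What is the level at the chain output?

-14.8 dBFS

Stage 1: 9 dB above -17 dBFS, reduced 3:1 to 3 dB above → -14 dBFS.
Stage 2: 1 dB above -15 dBFS, reduced 5:1 to 0.2 dB above → -14.8 dBFS.
Stage 3: -14.8 dBFS ≤ -11 dBFS, so stage 3 doesn't engage; output -14.8 dBFS.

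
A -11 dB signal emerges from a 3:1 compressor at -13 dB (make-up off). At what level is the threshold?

-14 dB

Let T be the threshold. Output overshoot = (input overshoot)/R, so -13 − T = (-11 − T)/3.
3·(-13 − T) = -11 − T → 2·T = -39 − (-11) = -28.
T = -28/2 = -14 dB.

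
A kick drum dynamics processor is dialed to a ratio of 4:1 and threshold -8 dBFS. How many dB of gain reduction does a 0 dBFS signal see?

Overshoot = 0 − (-8) = 8 dB.
A 4:1 ratio leaves 2 dB of that excess.
GR = overshoot in − overshoot out = 8 − 2 = 6 dB.

6 dB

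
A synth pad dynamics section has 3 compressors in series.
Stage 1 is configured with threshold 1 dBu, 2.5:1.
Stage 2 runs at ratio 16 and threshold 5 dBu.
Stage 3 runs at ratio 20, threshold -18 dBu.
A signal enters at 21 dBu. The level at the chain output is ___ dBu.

-16.8375 dBu

Stage 1: 20 dB above 1 dBu, reduced 2.5:1 to 8 dB above → 9 dBu.
Stage 2: overshoot 4 dB → 4/16 = 0.25 dB → 5.25 dBu.
Stage 3: overshoot 23.25 dB → 23.25/20 = 1.1625 dB → -16.8375 dBu.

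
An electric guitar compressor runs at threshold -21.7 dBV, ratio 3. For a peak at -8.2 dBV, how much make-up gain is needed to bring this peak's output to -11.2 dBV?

6 dB

The peak compresses to -21.7 + 13.5/3 = -17.2 dBV.
To reach -11.2 dBV requires -11.2 − (-17.2) = 6 dB of make-up.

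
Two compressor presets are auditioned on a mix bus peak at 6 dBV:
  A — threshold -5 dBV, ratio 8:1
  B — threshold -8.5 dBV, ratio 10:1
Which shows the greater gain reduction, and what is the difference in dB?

B, by 3.425 dB

A: 11 dB over, compressed to 1.375 dB over, so 9.625 dB of GR.
B: 14.5 dB over, compressed to 1.45 dB over, so 13.05 dB of GR.
Difference: 3.425 dB in favour of B.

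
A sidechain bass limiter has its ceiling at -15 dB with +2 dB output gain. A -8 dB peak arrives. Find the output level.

-13 dB

The limiter clamps the peak to its -15 dB ceiling.
Output gain then adds 2 dB: -15 + 2 = -13 dB.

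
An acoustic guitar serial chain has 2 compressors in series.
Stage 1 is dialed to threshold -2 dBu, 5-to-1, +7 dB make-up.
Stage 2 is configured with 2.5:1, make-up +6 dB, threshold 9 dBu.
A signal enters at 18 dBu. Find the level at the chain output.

15 dBu

Stage 1: overshoot 20 dB → 20/5 = 4 dB → 2 dBu; +7 dB make-up → 9 dBu.
Stage 2: below threshold (9 ≤ 9); passes unchanged; make-up brings it to 15 dBu.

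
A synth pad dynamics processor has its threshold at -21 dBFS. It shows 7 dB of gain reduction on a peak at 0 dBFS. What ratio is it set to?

1.5:1

Input overshoot = 0 − (-21) = 21 dB.
Output overshoot = 21 − 7 = 14 dB.
Ratio = input overshoot / output overshoot = 21 / 14 = 1.5.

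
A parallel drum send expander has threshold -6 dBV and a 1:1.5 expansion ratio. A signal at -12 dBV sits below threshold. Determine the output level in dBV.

Undershoot = (-6) − (-12) = 6 dB.
At 1:1.5, that expands to 9 dB under threshold.
Output = -6 − 9 = -15 dBV.

-15 dBV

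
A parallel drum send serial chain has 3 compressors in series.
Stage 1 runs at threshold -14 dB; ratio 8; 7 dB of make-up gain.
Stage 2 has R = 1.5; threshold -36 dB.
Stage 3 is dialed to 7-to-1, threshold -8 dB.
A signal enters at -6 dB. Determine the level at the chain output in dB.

-16 dB

Stage 1: -6 dB is 8 dB over -14 dB; at 8:1 that becomes 1 dB over, giving -13 dB; +7 dB make-up → -6 dB.
Stage 2: -6 dB is 30 dB over -36 dB; at 1.5:1 that becomes 20 dB over, giving -16 dB.
Stage 3: below threshold (-16 ≤ -8); passes unchanged; output -16 dB.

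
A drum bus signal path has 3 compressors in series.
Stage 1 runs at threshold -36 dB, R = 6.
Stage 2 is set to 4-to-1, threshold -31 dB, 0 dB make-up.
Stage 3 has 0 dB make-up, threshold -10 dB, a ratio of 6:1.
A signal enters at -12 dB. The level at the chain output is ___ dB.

Stage 1: overshoot 24 dB → 24/6 = 4 dB → -32 dB.
Stage 2: below threshold (-32 ≤ -31); passes unchanged; output -32 dB.
Stage 3: -32 dB ≤ -10 dB, so stage 3 doesn't engage; output -32 dB.

-32 dB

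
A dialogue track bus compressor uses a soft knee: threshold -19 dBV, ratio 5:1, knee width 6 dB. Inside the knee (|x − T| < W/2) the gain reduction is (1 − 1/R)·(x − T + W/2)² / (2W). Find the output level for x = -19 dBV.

-19.6 dBV

x − T + W/2 = -19 − (-19) + 3 = 3.
GR = (1 − 1/5) × 3² / 12 = 0.8 × 9 / 12 = 0.6 dB.
Output = -19 − 0.6 = -19.6 dBV.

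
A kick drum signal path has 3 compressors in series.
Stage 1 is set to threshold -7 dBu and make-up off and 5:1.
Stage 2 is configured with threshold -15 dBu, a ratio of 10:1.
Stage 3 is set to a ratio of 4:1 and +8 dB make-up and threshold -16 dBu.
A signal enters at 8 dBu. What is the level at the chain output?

-7.475 dBu

Stage 1: 8 dBu is 15 dB over -7 dBu; at 5:1 that becomes 3 dB over, giving -4 dBu.
Stage 2: -4 dBu is 11 dB over -15 dBu; at 10:1 that becomes 1.1 dB over, giving -13.9 dBu.
Stage 3: -13.9 dBu is 2.1 dB over -16 dBu; at 4:1 that becomes 0.525 dB over, giving -15.475 dBu; +8 dB make-up → -7.475 dBu.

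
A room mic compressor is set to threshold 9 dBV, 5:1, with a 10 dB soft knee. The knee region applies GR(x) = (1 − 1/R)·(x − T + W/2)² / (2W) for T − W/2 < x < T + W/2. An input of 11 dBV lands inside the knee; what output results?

x − T + W/2 = 11 − 9 + 5 = 7.
GR = (1 − 1/5) × 7² / 20 = 0.8 × 49 / 20 = 1.96 dB.
Output = 11 − 1.96 = 9.04 dBV.

9.04 dBV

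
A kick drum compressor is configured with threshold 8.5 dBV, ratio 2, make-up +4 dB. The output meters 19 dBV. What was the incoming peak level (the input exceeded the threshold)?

21.5 dBV

Before make-up, the level was 19 − 4 = 15 dBV.
The compressed level sits 15 − 8.5 = 6.5 dB over threshold.
Input overshoot = R × output overshoot = 13 dB → input = 8.5 + 13 = 21.5 dBV.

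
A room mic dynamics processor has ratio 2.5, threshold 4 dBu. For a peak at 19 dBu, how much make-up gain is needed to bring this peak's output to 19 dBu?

Overshoot 15 dB → 15/2.5 = 6 dB after compression, so the compressed level is 4 + 6 = 10 dBu.
Make-up = target − compressed = 19 − 10 = 9 dB.

9 dB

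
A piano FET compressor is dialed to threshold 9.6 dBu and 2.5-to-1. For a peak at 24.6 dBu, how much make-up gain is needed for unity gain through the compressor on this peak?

9 dB

Without make-up, output = threshold + overshoot/2.5 = 9.6 + 6 = 15.6 dBu.
Gap to target: 9 dB.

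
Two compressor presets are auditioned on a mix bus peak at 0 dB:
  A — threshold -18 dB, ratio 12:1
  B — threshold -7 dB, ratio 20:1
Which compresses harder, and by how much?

A: overshoot 18 dB → output overshoot 1.5 dB → GR 16.5 dB.
B: overshoot 7 dB → output overshoot 0.35 dB → GR 6.65 dB.
Difference: 9.85 dB in favour of A.

A, by 9.85 dB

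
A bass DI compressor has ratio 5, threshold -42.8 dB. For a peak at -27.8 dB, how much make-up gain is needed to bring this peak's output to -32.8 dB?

Without make-up, output = threshold + overshoot/5 = -42.8 + 3 = -39.8 dB.
Gap to target: 7 dB.

7 dB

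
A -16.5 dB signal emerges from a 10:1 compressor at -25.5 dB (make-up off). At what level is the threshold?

Gain reduction = -16.5 − (-25.5) = 9 dB; output overshoot = GR / (R − 1) = 9 / 9 = 1 dB.
Threshold = output − output overshoot = -25.5 − 1 = -26.5 dB.

-26.5 dB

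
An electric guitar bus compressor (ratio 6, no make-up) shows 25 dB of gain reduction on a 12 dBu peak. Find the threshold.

Let T be the threshold. Output overshoot = (input overshoot)/R, so -13 − T = (12 − T)/6.
6·(-13 − T) = 12 − T → 5·T = -78 − 12 = -90.
T = -90/5 = -18 dBu.

-18 dBu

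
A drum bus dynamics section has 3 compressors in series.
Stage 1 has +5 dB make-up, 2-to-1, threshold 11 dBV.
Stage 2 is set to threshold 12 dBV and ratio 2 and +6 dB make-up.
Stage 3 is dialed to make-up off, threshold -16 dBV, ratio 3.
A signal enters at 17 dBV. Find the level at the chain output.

-3.5 dBV

Stage 1: 6 dB above 11 dBV, reduced 2:1 to 3 dB above → 14 dBV; +5 dB make-up → 19 dBV.
Stage 2: 7 dB above 12 dBV, reduced 2:1 to 3.5 dB above → 15.5 dBV; +6 dB make-up → 21.5 dBV.
Stage 3: overshoot 37.5 dB → 37.5/3 = 12.5 dB → -3.5 dBV.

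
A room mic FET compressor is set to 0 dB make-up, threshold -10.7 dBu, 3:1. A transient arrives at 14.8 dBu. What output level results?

-2.2 dBu

Overshoot: 14.8 − (-10.7) = 25.5 dB.
3:1 compression reduces that to 25.5/3 = 8.5 dB over.
Output = -10.7 + 8.5 = -2.2 dBu.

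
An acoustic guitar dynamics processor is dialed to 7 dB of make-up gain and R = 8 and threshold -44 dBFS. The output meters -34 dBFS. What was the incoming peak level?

Before make-up, the level was -34 − 7 = -41 dBFS.
The compressed level sits -41 − (-44) = 3 dB over threshold.
Input overshoot = R × output overshoot = 24 dB → input = -44 + 24 = -20 dBFS.

-20 dBFS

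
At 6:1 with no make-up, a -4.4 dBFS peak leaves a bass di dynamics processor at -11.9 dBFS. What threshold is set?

-13.4 dBFS

Let T be the threshold. Output overshoot = (input overshoot)/R, so -11.9 − T = (-4.4 − T)/6.
6·(-11.9 − T) = -4.4 − T → 5·T = -71.4 − (-4.4) = -67.
T = -67/5 = -13.4 dBFS.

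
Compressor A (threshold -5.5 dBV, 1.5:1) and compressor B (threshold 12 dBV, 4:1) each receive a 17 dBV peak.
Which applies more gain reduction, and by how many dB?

A, by 3.75 dB

A: 22.5 dB over, compressed to 15 dB over, so 7.5 dB of GR.
B: 5 dB over, compressed to 1.25 dB over, so 3.75 dB of GR.
A applies 3.75 dB more gain reduction.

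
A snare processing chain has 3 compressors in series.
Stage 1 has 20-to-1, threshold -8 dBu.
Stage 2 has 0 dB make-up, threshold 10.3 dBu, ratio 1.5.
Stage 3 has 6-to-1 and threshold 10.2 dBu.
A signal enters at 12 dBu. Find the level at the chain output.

Stage 1: overshoot 20 dB → 20/20 = 1 dB → -7 dBu.
Stage 2: -7 dBu ≤ 10.3 dBu, so stage 2 doesn't engage; output -7 dBu.
Stage 3: -7 dBu is at or below the 10.2 dBu threshold — no compression; output -7 dBu.

-7 dBu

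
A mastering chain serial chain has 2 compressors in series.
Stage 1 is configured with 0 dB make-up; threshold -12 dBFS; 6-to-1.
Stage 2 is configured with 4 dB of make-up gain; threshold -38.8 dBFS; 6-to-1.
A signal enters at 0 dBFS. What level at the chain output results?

-30 dBFS

Stage 1: overshoot 12 dB → 12/6 = 2 dB → -10 dBFS.
Stage 2: -10 dBFS is 28.8 dB over -38.8 dBFS; at 6:1 that becomes 4.8 dB over, giving -34 dBFS; +4 dB make-up → -30 dBFS.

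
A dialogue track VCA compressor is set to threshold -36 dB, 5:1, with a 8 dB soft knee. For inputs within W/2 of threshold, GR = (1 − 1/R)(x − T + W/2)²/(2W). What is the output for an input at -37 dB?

-37.45 dB

x − T + W/2 = -37 − (-36) + 4 = 3.
GR = (1 − 1/5) × 3² / 16 = 0.8 × 9 / 16 = 0.45 dB.
Output = -37 − 0.45 = -37.45 dB.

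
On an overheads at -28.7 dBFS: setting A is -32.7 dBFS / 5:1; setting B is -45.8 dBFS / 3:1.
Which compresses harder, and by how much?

B, by 8.2 dB

A: 4 dB over, compressed to 0.8 dB over, so 3.2 dB of GR.
B: 17.1 dB over, compressed to 5.7 dB over, so 11.4 dB of GR.
B reduces 8.2 dB more.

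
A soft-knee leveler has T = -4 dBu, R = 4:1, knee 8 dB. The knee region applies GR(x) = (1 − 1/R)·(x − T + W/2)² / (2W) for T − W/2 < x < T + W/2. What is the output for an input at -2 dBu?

-3.6875 dBu

x − T + W/2 = -2 − (-4) + 4 = 6.
GR = (1 − 1/4) × 6² / 16 = 0.75 × 36 / 16 = 1.6875 dB.
Output = -2 − 1.6875 = -3.6875 dBu.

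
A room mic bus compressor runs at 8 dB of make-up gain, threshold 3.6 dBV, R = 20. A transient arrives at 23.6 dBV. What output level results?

23.6 dBV sits 20 dB over threshold.
The 20 dB excess becomes 1 dB after 20:1 reduction.
That puts the output at 4.6 dBV; make-up adds 8 dB, giving 12.6 dBV.

12.6 dBV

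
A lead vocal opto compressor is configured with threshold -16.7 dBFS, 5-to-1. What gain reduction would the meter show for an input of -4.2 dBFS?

Overshoot = -4.2 − (-16.7) = 12.5 dB.
A 5:1 ratio leaves 2.5 dB of that excess.
So the signal is attenuated by 12.5 − 2.5 = 10 dB.

10 dB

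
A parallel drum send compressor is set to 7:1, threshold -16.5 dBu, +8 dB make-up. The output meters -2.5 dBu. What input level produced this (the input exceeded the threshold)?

Before make-up, the level was -2.5 − 8 = -10.5 dBu.
The compressed level sits -10.5 − (-16.5) = 6 dB over threshold.
Before 7:1 compression the overshoot was 6 × 7 = 42 dB, so input = -16.5 + 42 = 25.5 dBu.

25.5 dBu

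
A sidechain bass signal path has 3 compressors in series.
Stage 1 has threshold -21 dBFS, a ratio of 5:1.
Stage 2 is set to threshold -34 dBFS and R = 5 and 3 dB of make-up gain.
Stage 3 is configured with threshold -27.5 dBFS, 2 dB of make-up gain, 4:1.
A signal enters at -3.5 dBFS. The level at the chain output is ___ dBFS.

Stage 1: -3.5 dBFS is 17.5 dB over -21 dBFS; at 5:1 that becomes 3.5 dB over, giving -17.5 dBFS.
Stage 2: overshoot 16.5 dB → 16.5/5 = 3.3 dB → -30.7 dBFS; +3 dB make-up → -27.7 dBFS.
Stage 3: -27.7 dBFS is at or below the -27.5 dBFS threshold — no compression; make-up brings it to -25.7 dBFS.

-25.7 dBFS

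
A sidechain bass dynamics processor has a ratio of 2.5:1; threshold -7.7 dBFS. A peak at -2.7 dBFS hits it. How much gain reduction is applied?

The signal is 5 dB above threshold.
A 2.5:1 ratio leaves 2 dB of that excess.
Gain reduction = 5 − 2 = 3 dB.

3 dB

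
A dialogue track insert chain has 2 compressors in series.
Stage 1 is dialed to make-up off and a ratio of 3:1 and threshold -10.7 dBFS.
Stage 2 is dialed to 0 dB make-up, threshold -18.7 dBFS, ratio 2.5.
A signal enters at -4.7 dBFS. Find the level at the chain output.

-14.7 dBFS

Stage 1: 6 dB above -10.7 dBFS, reduced 3:1 to 2 dB above → -8.7 dBFS.
Stage 2: 10 dB above -18.7 dBFS, reduced 2.5:1 to 4 dB above → -14.7 dBFS.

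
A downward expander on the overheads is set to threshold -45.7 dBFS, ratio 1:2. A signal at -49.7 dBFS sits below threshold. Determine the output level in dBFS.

-53.7 dBFS

The input is 4 dB below the -45.7 dBFS threshold.
A 1:2 expander multiplies undershoot by 2: 4 × 2 = 8 dB below threshold.
Output = -45.7 − 8 = -53.7 dBFS.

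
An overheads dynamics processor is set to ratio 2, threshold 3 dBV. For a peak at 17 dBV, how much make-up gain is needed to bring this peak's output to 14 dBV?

The peak compresses to 3 + 14/2 = 10 dBV.
To reach 14 dBV requires 14 − 10 = 4 dB of make-up.

4 dB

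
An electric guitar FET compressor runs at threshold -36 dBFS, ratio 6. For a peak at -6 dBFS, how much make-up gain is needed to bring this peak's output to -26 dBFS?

The peak compresses to -36 + 30/6 = -31 dBFS.
To reach -26 dBFS requires -26 − (-31) = 5 dB of make-up.

5 dB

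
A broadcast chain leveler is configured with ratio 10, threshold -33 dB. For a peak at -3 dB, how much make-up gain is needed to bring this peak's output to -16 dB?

14 dB

Without make-up, output = threshold + overshoot/10 = -33 + 3 = -30 dB.
Gap to target: 14 dB.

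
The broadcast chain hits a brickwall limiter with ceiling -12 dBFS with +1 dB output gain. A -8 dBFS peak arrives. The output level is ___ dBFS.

At ∞:1, everything above -12 dBFS is held at the ceiling.
Output gain then adds 1 dB: -12 + 1 = -11 dBFS.

-11 dBFS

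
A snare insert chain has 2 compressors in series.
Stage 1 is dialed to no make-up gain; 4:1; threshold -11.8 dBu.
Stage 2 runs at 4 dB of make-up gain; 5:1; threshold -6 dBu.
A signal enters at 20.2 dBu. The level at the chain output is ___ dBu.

Stage 1: overshoot 32 dB → 32/4 = 8 dB → -3.8 dBu.
Stage 2: -3.8 dBu is 2.2 dB over -6 dBu; at 5:1 that becomes 0.44 dB over, giving -5.56 dBu; +4 dB make-up → -1.56 dBu.

-1.56 dBu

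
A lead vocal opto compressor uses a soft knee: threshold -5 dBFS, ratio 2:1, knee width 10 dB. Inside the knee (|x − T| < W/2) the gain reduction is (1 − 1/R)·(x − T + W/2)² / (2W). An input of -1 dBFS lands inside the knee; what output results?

x − T + W/2 = -1 − (-5) + 5 = 9.
GR = (1 − 1/2) × 9² / 20 = 0.5 × 81 / 20 = 2.025 dB.
Output = -1 − 2.025 = -3.025 dBFS.

-3.025 dBFS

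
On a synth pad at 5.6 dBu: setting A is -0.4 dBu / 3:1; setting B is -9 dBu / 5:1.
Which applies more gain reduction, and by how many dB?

B, by 7.68 dB

A: 6 dB over, compressed to 2 dB over, so 4 dB of GR.
B: 14.6 dB over, compressed to 2.92 dB over, so 11.68 dB of GR.
B reduces 7.68 dB more.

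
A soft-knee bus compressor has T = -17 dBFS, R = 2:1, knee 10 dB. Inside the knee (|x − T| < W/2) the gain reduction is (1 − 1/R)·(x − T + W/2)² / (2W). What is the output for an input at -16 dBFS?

x − T + W/2 = -16 − (-17) + 5 = 6.
GR = (1 − 1/2) × 6² / 20 = 0.5 × 36 / 20 = 0.9 dB.
Output = -16 − 0.9 = -16.9 dBFS.

-16.9 dBFS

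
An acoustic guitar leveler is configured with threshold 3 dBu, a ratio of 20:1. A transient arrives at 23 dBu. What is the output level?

Overshoot: 23 − 3 = 20 dB.
20:1 compression reduces that to 20/20 = 1 dB over.
So the level is 3 + 1 = 4 dBu.

4 dBu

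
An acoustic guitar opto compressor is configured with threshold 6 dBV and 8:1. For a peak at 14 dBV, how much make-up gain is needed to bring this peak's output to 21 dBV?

The peak compresses to 6 + 8/8 = 7 dBV.
To reach 21 dBV requires 21 − 7 = 14 dB of make-up.

14 dB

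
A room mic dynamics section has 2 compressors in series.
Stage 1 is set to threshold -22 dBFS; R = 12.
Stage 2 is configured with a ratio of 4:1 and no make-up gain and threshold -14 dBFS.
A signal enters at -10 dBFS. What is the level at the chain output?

-21 dBFS

Stage 1: 12 dB above -22 dBFS, reduced 12:1 to 1 dB above → -21 dBFS.
Stage 2: below threshold (-21 ≤ -14); passes unchanged; output -21 dBFS.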